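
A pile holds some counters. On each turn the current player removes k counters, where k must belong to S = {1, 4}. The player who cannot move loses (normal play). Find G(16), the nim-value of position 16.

1

n :  0  1  2  3  4  5  6  7  8  9 10 11 12 13 14 15 16
G :  0  1  0  1  2  0  1  0  1  2  0  1  0  1  2  0  1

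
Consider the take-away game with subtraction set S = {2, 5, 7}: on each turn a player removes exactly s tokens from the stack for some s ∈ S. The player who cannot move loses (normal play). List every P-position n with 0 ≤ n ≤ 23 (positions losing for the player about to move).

G(0) = 0
G(1) = mex{} = 0
G(2) = mex{0} = 1
G(3) = mex{0} = 1
G(4) = mex{1} = 0
G(5) = mex{1,0} = 2
G(6) = mex{0,0} = 1
G(7) = mex{2,1,0} = 3
G(8) = mex{1,1,0} = 2
G(9) = mex{3,0,1} = 2
G(10) = mex{2,2,1} = 0
G(11) = mex{2,1,0} = 3
G(12) = mex{0,3,2} = 1
G(13) = mex{3,2,1} = 0
G(14) = mex{1,2,3} = 0
G(15) = mex{0,0,2} = 1
G(16) = mex{0,3,2} = 1
G(17) = mex{1,1,0} = 2
G(18) = mex{1,0,3} = 2
G(19) = mex{2,0,1} = 3
G(20) = mex{2,1,0} = 3
G(21) = mex{3,1,0} = 2
G(22) = mex{3,2,1} = 0
G(23) = mex{2,2,1} = 0
P-positions are exactly the n with G(n) = 0.

0, 1, 4, 10, 13, 14, 22, 23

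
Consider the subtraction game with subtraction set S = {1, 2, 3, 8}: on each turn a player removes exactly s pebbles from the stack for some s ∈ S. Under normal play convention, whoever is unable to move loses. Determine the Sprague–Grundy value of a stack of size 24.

n :  0  1  2  3  4  5  6  7  8  9 10 11 12 13 14 15 16 17 18 19 20 21 22 23 24
G :  0  1  2  3  0  1  2  3  4  0  1  2  3  0  1  2  3  4  0  1  2  3  0  1  2

2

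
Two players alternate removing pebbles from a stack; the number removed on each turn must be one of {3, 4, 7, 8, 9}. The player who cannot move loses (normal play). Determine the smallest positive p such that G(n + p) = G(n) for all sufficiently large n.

G(0) = 0
G(1) = mex{} = 0
G(2) = mex{} = 0
G(3) = mex{0} = 1
G(4) = mex{0,0} = 1
G(5) = mex{0,0} = 1
G(6) = mex{1,0} = 2
G(7) = mex{1,1,0} = 2
G(8) = mex{1,1,0,0} = 2
G(9) = mex{2,1,0,0,0} = 3
G(10) = mex{2,2,1,0,0} = 3
G(11) = mex{2,2,1,1,0} = 3
G(12) = mex{3,2,1,1,1} = 0
G(13) = mex{3,3,2,1,1} = 0
G(14) = mex{3,3,2,2,1} = 0
G(15) = mex{0,3,2,2,2} = 1
G(16) = mex{0,0,3,2,2} = 1
G(17) = mex{0,0,3,3,2} = 1
G(18) = mex{1,0,3,3,3} = 2
G(19) = mex{1,1,0,3,3} = 2
G(20) = mex{1,1,0,0,3} = 2
G(21) = mex{2,1,0,0,0} = 3
G(22) = mex{2,2,1,0,0} = 3
G(23) = mex{2,2,1,1,0} = 3
G(24) = mex{3,2,1,1,1} = 0
G(25) = mex{3,3,2,1,1} = 0
G(n+12) = G(n) holds for n = 0,…,8 (a full window of length max(S) = 9), so the sequence is purely periodic with period 12.

12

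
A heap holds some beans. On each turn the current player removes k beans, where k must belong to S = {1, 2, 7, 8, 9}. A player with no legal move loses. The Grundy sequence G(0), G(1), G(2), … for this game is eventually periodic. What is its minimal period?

16

G(0) = 0
G(1) = mex{0} = 1
G(2) = mex{1,0} = 2
G(3) = mex{2,1} = 0
G(4) = mex{0,2} = 1
G(5) = mex{1,0} = 2
G(6) = mex{2,1} = 0
G(7) = mex{0,2,0} = 1
G(8) = mex{1,0,1,0} = 2
G(9) = mex{2,1,2,1,0} = 3
G(10) = mex{3,2,0,2,1} = 4
G(11) = mex{4,3,1,0,2} = 5
G(12) = mex{5,4,2,1,0} = 3
G(13) = mex{3,5,0,2,1} = 4
G(14) = mex{4,3,1,0,2} = 5
G(15) = mex{5,4,2,1,0} = 3
G(16) = mex{3,5,3,2,1} = 0
G(17) = mex{0,3,4,3,2} = 1
G(18) = mex{1,0,5,4,3} = 2
G(19) = mex{2,1,3,5,4} = 0
G(20) = mex{0,2,4,3,5} = 1
G(21) = mex{1,0,5,4,3} = 2
G(22) = mex{2,1,3,5,4} = 0
G(23) = mex{0,2,0,3,5} = 1
G(24) = mex{1,0,1,0,3} = 2
G(25) = mex{2,1,2,1,0} = 3
G(26) = mex{3,2,0,2,1} = 4
G(27) = mex{4,3,1,0,2} = 5
G(28) = mex{5,4,2,1,0} = 3
G(29) = mex{3,5,0,2,1} = 4
G(30) = mex{4,3,1,0,2} = 5
G(31) = mex{5,4,2,1,0} = 3
G(32) = mex{3,5,3,2,1} = 0
G(33) = mex{0,3,4,3,2} = 1
G(n+16) = G(n) holds for n = 0,…,8 (a full window of length max(S) = 9), so the sequence is purely periodic with period 16.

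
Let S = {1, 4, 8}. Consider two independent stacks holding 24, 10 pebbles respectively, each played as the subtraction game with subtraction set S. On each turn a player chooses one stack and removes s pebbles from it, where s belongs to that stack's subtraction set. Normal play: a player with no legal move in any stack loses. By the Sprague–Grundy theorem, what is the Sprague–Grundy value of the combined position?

All stacks use S = {1, 4, 8}:
n :  0  1  2  3  4  5  6  7  8  9 10 11 12 13 14 15 16 17 18 19 20 21 22 23 24
G :  0  1  0  1  2  0  1  0  1  2  3  2  0  1  0  1  2  0  1  0  1  2  3  2  0
Stack A: G(24) = 0.
Stack B: G(10) = 3.
Combined Grundy value = 0 ⊕ 3 = 3.

3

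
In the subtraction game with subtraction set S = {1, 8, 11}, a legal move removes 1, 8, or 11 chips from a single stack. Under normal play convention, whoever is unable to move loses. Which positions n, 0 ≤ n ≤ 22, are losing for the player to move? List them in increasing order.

n :  0  1  2  3  4  5  6  7  8  9 10 11 12 13 14 15 16 17 18 19 20 21 22
G :  0  1  0  1  0  1  0  1  2  0  1  2  3  2  3  2  0  1  0  1  2  0  1
P-positions are exactly the n with G(n) = 0.

0, 2, 4, 6, 9, 16, 18, 21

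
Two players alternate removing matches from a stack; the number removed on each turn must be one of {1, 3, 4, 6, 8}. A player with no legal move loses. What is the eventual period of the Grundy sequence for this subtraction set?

G(0) = 0
G(1) = mex{0} = 1
G(2) = mex{1} = 0
G(3) = mex{0,0} = 1
G(4) = mex{1,1,0} = 2
G(5) = mex{2,0,1} = 3
G(6) = mex{3,1,0,0} = 2
G(7) = mex{2,2,1,1} = 0
G(8) = mex{0,3,2,0,0} = 1
G(9) = mex{1,2,3,1,1} = 0
G(10) = mex{0,0,2,2,0} = 1
G(11) = mex{1,1,0,3,1} = 2
G(12) = mex{2,0,1,2,2} = 3
G(13) = mex{3,1,0,0,3} = 2
G(14) = mex{2,2,1,1,2} = 0
G(15) = mex{0,3,2,0,0} = 1
G(16) = mex{1,2,3,1,1} = 0
G(n+7) = G(n) holds for n = 0,…,7 (a full window of length max(S) = 8), so the sequence is purely periodic with period 7.

7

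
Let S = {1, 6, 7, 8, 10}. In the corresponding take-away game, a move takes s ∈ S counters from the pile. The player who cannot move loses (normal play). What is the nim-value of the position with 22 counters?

n :  0  1  2  3  4  5  6  7  8  9 10 11 12 13 14 15 16 17 18 19 20 21 22
G :  0  1  0  1  0  1  2  3  2  3  2  3  4  0  1  0  1  0  1  2  3  2  3

3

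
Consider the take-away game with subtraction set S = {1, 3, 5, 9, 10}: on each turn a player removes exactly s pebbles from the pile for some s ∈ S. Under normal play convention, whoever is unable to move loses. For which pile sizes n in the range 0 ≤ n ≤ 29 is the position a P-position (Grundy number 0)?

n :  0  1  2  3  4  5  6  7  8  9 10 11 12 13 14 15 16 17 18 19 20 21 22 23 24 25 26 27 28 29
G :  0  1  0  1  0  1  0  1  0  1  2  3  2  3  2  3  2  3  2  0  1  0  1  0  1  0  1  0  1  2
P-positions are exactly the n with G(n) = 0.

0, 2, 4, 6, 8, 19, 21, 23, 25, 27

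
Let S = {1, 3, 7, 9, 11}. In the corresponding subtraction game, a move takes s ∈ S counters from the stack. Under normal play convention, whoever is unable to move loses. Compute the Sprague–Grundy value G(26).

0

G(0) = 0
G(1) = mex{0} = 1
G(2) = mex{1} = 0
G(3) = mex{0,0} = 1
G(4) = mex{1,1} = 0
G(5) = mex{0,0} = 1
G(6) = mex{1,1} = 0
G(7) = mex{0,0,0} = 1
G(8) = mex{1,1,1} = 0
G(9) = mex{0,0,0,0} = 1
G(10) = mex{1,1,1,1} = 0
G(11) = mex{0,0,0,0,0} = 1
G(12) = mex{1,1,1,1,1} = 0
G(13) = mex{0,0,0,0,0} = 1
G(14) = mex{1,1,1,1,1} = 0
G(15) = mex{0,0,0,0,0} = 1
G(16) = mex{1,1,1,1,1} = 0
G(17) = mex{0,0,0,0,0} = 1
G(18) = mex{1,1,1,1,1} = 0
G(19) = mex{0,0,0,0,0} = 1
G(20) = mex{1,1,1,1,1} = 0
G(21) = mex{0,0,0,0,0} = 1
G(22) = mex{1,1,1,1,1} = 0
G(23) = mex{0,0,0,0,0} = 1
G(24) = mex{1,1,1,1,1} = 0
G(25) = mex{0,0,0,0,0} = 1
G(26) = mex{1,1,1,1,1} = 0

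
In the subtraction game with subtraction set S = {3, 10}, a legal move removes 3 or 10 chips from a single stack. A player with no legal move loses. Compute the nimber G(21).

0

n :  0  1  2  3  4  5  6  7  8  9 10 11 12 13 14 15 16 17 18 19 20 21
G :  0  0  0  1  1  1  0  0  0  1  1  1  2  0  0  0  1  1  1  0  0  0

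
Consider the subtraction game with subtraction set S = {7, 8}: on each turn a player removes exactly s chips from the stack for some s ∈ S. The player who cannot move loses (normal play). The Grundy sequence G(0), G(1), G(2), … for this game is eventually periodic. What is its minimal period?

15

G(0) = 0
G(1) = mex{} = 0
G(2) = mex{} = 0
G(3) = mex{} = 0
G(4) = mex{} = 0
G(5) = mex{} = 0
G(6) = mex{} = 0
G(7) = mex{0} = 1
G(8) = mex{0,0} = 1
G(9) = mex{0,0} = 1
G(10) = mex{0,0} = 1
G(11) = mex{0,0} = 1
G(12) = mex{0,0} = 1
G(13) = mex{0,0} = 1
G(14) = mex{1,0} = 2
G(15) = mex{1,1} = 0
G(16) = mex{1,1} = 0
G(17) = mex{1,1} = 0
G(18) = mex{1,1} = 0
G(19) = mex{1,1} = 0
G(20) = mex{1,1} = 0
G(21) = mex{2,1} = 0
G(22) = mex{0,2} = 1
G(23) = mex{0,0} = 1
G(24) = mex{0,0} = 1
G(25) = mex{0,0} = 1
G(26) = mex{0,0} = 1
G(27) = mex{0,0} = 1
G(28) = mex{0,0} = 1
G(29) = mex{1,0} = 2
G(30) = mex{1,1} = 0
G(31) = mex{1,1} = 0
G(n+15) = G(n) holds for n = 0,…,7 (a full window of length max(S) = 8), so the sequence is purely periodic with period 15.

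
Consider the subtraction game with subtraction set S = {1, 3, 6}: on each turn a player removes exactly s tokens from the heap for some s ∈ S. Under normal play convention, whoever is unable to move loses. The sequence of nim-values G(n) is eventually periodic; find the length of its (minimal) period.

G(0) = 0
G(1) = mex{0} = 1
G(2) = mex{1} = 0
G(3) = mex{0,0} = 1
G(4) = mex{1,1} = 0
G(5) = mex{0,0} = 1
G(6) = mex{1,1,0} = 2
G(7) = mex{2,0,1} = 3
G(8) = mex{3,1,0} = 2
G(9) = mex{2,2,1} = 0
G(10) = mex{0,3,0} = 1
G(11) = mex{1,2,1} = 0
G(12) = mex{0,0,2} = 1
G(13) = mex{1,1,3} = 0
G(14) = mex{0,0,2} = 1
G(15) = mex{1,1,0} = 2
G(16) = mex{2,0,1} = 3
G(17) = mex{3,1,0} = 2
G(18) = mex{2,2,1} = 0
G(19) = mex{0,3,0} = 1
G(n+9) = G(n) holds for n = 0,…,5 (a full window of length max(S) = 6), so the sequence is purely periodic with period 9.

9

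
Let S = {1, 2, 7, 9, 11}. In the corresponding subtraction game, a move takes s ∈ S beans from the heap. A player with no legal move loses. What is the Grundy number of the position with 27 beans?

n :  0  1  2  3  4  5  6  7  8  9 10 11 12 13 14 15 16 17 18 19 20 21 22 23 24 25 26 27
G :  0  1  2  0  1  2  0  1  2  3  4  5  3  4  5  3  0  1  2  0  1  2  0  1  2  3  4  5

5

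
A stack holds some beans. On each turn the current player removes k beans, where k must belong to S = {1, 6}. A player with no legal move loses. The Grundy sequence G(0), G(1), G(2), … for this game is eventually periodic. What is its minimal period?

7

n :  0  1  2  3  4  5  6  7  8  9 10 11 12 13 14 15
G :  0  1  0  1  0  1  2  0  1  0  1  0  1  2  0  1
G(n+7) = G(n) holds for n = 0,…,5 (a full window of length max(S) = 6), so the sequence is purely periodic with period 7.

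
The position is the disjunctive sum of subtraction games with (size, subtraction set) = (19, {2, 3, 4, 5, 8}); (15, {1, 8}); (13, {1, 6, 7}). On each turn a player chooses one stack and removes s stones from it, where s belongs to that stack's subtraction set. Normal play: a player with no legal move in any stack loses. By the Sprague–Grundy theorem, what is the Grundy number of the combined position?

Stack A, S = {2, 3, 4, 5, 8}:
n :  0  1  2  3  4  5  6  7  8  9 10 11 12 13 14 15 16 17 18 19
G :  0  0  1  1  2  2  3  0  4  1  5  2  3  0  0  1  1  2  2  3
G_A(19) = 3.
Stack B, S = {1, 8}:
G(0) = 0
G(1) = mex{0} = 1
G(2) = mex{1} = 0
G(3) = mex{0} = 1
G(4) = mex{1} = 0
G(5) = mex{0} = 1
G(6) = mex{1} = 0
G(7) = mex{0} = 1
G(8) = mex{1,0} = 2
G(9) = mex{2,1} = 0
G(10) = mex{0,0} = 1
G(11) = mex{1,1} = 0
G(12) = mex{0,0} = 1
G(13) = mex{1,1} = 0
G(14) = mex{0,0} = 1
G(15) = mex{1,1} = 0
G_B(15) = 0.
Stack C, S = {1, 6, 7}:
G(0) = 0
G(1) = mex{0} = 1
G(2) = mex{1} = 0
G(3) = mex{0} = 1
G(4) = mex{1} = 0
G(5) = mex{0} = 1
G(6) = mex{1,0} = 2
G(7) = mex{2,1,0} = 3
G(8) = mex{3,0,1} = 2
G(9) = mex{2,1,0} = 3
G(10) = mex{3,0,1} = 2
G(11) = mex{2,1,0} = 3
G(12) = mex{3,2,1} = 0
G(13) = mex{0,3,2} = 1
G_C(13) = 1.
Combined Grundy value = 3 ⊕ 0 ⊕ 1 = 2.

2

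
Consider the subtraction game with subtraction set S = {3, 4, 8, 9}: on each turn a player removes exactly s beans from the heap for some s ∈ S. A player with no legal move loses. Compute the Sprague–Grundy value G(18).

n :  0  1  2  3  4  5  6  7  8  9 10 11 12 13 14 15 16 17 18
G :  0  0  0  1  1  1  2  0  2  3  1  3  0  0  0  1  1  1  2

2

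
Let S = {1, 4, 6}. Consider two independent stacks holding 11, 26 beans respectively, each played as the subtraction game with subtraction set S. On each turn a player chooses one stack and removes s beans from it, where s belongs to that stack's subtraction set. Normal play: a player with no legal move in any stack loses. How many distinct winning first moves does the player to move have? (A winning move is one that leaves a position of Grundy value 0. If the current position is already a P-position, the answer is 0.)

0

All stacks use S = {1, 4, 6}:
G(0) = 0
G(1) = mex{0} = 1
G(2) = mex{1} = 0
G(3) = mex{0} = 1
G(4) = mex{1,0} = 2
G(5) = mex{2,1} = 0
G(6) = mex{0,0,0} = 1
G(7) = mex{1,1,1} = 0
G(8) = mex{0,2,0} = 1
G(9) = mex{1,0,1} = 2
G(10) = mex{2,1,2} = 0
G(11) = mex{0,0,0} = 1
G(12) = mex{1,1,1} = 0
G(13) = mex{0,2,0} = 1
G(14) = mex{1,0,1} = 2
G(15) = mex{2,1,2} = 0
G(16) = mex{0,0,0} = 1
G(17) = mex{1,1,1} = 0
G(18) = mex{0,2,0} = 1
G(19) = mex{1,0,1} = 2
G(20) = mex{2,1,2} = 0
G(21) = mex{0,0,0} = 1
G(22) = mex{1,1,1} = 0
G(23) = mex{0,2,0} = 1
G(24) = mex{1,0,1} = 2
G(25) = mex{2,1,2} = 0
G(26) = mex{0,0,0} = 1
Stack A: G(11) = 1.
Stack B: G(26) = 1.
Combined Grundy value = 1 ⊕ 1 = 0.
A winning move leaves total XOR = 0, i.e. changes one component's Grundy value g to g ⊕ X where X is the current total.
Stack A: target g' = 1⊕0 = 1, but every legal move changes the Grundy value (mex property), so 0 moves.
Stack B: target g' = 1⊕0 = 1, but every legal move changes the Grundy value (mex property), so 0 moves.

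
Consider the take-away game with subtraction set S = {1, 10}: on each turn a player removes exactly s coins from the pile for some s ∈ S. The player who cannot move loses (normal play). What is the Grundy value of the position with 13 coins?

G(0) = 0
G(1) = mex{0} = 1
G(2) = mex{1} = 0
G(3) = mex{0} = 1
G(4) = mex{1} = 0
G(5) = mex{0} = 1
G(6) = mex{1} = 0
G(7) = mex{0} = 1
G(8) = mex{1} = 0
G(9) = mex{0} = 1
G(10) = mex{1,0} = 2
G(11) = mex{2,1} = 0
G(12) = mex{0,0} = 1
G(13) = mex{1,1} = 0

0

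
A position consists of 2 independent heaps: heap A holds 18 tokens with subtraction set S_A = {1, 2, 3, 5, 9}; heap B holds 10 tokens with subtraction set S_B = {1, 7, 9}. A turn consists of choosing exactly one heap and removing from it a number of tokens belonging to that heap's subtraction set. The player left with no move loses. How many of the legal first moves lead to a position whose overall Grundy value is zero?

Heap A, S = {1, 2, 3, 5, 9}:
n :  0  1  2  3  4  5  6  7  8  9 10 11 12 13 14 15 16 17 18
G :  0  1  2  3  0  1  2  3  0  1  2  3  0  1  2  3  0  1  2
G_A(18) = 2.
Heap B, S = {1, 7, 9}:
n :  0  1  2  3  4  5  6  7  8  9 10
G :  0  1  0  1  0  1  0  1  0  1  0
G_B(10) = 0.
Combined Grundy value = 2 ⊕ 0 = 2.
A winning move leaves total XOR = 0, i.e. changes one component's Grundy value g to g ⊕ X where X is the current total.
Heap A: need g' = 2⊕2 = 0. Options: 18−1→G=1, 18−2→G=0, 18−3→G=3, 18−5→G=1, 18−9→G=1. Hits: 1.
Heap B: need g' = 0⊕2 = 2. Options: 10−1→G=1, 10−7→G=1, 10−9→G=1. Hits: 0.

1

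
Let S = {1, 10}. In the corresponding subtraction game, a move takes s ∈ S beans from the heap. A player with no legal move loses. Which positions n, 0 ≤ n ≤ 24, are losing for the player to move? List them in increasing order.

0, 2, 4, 6, 8, 11, 13, 15, 17, 19, 22, 24

G(0) = 0
G(1) = mex{0} = 1
G(2) = mex{1} = 0
G(3) = mex{0} = 1
G(4) = mex{1} = 0
G(5) = mex{0} = 1
G(6) = mex{1} = 0
G(7) = mex{0} = 1
G(8) = mex{1} = 0
G(9) = mex{0} = 1
G(10) = mex{1,0} = 2
G(11) = mex{2,1} = 0
G(12) = mex{0,0} = 1
G(13) = mex{1,1} = 0
G(14) = mex{0,0} = 1
G(15) = mex{1,1} = 0
G(16) = mex{0,0} = 1
G(17) = mex{1,1} = 0
G(18) = mex{0,0} = 1
G(19) = mex{1,1} = 0
G(20) = mex{0,2} = 1
G(21) = mex{1,0} = 2
G(22) = mex{2,1} = 0
G(23) = mex{0,0} = 1
G(24) = mex{1,1} = 0
P-positions are exactly the n with G(n) = 0.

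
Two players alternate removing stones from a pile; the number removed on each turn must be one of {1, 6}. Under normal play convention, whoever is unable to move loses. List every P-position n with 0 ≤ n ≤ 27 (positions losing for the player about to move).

0, 2, 4, 7, 9, 11, 14, 16, 18, 21, 23, 25

n :  0  1  2  3  4  5  6  7  8  9 10 11 12 13 14 15 16 17 18 19 20 21 22 23 24 25 26 27
G :  0  1  0  1  0  1  2  0  1  0  1  0  1  2  0  1  0  1  0  1  2  0  1  0  1  0  1  2
P-positions are exactly the n with G(n) = 0.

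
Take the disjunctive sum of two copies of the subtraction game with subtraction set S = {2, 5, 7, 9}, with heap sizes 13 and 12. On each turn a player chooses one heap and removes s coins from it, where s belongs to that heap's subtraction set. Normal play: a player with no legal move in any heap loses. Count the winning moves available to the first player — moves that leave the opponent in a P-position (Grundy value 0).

1

All heaps use S = {2, 5, 7, 9}:
n :  0  1  2  3  4  5  6  7  8  9 10 11 12 13
G :  0  0  1  1  0  2  1  3  2  2  3  3  0  4
Heap A: G(13) = 4.
Heap B: G(12) = 0.
Combined Grundy value = 4 ⊕ 0 = 4.
A winning move leaves total XOR = 0, i.e. changes one component's Grundy value g to g ⊕ X where X is the current total.
Heap A: need g' = 4⊕4 = 0. Options: 13−2→G=3, 13−5→G=2, 13−7→G=1, 13−9→G=0. Hits: 1.
Heap B: need g' = 0⊕4 = 4. Options: 12−2→G=3, 12−5→G=3, 12−7→G=2, 12−9→G=1. Hits: 0.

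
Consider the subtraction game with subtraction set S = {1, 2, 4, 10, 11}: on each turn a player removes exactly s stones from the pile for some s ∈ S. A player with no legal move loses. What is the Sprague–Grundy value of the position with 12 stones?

0

G(0) = 0
G(1) = mex{0} = 1
G(2) = mex{1,0} = 2
G(3) = mex{2,1} = 0
G(4) = mex{0,2,0} = 1
G(5) = mex{1,0,1} = 2
G(6) = mex{2,1,2} = 0
G(7) = mex{0,2,0} = 1
G(8) = mex{1,0,1} = 2
G(9) = mex{2,1,2} = 0
G(10) = mex{0,2,0,0} = 1
G(11) = mex{1,0,1,1,0} = 2
G(12) = mex{2,1,2,2,1} = 0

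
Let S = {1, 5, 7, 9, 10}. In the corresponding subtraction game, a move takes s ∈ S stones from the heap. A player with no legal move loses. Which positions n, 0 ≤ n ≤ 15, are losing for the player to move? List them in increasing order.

G(0) = 0
G(1) = mex{0} = 1
G(2) = mex{1} = 0
G(3) = mex{0} = 1
G(4) = mex{1} = 0
G(5) = mex{0,0} = 1
G(6) = mex{1,1} = 0
G(7) = mex{0,0,0} = 1
G(8) = mex{1,1,1} = 0
G(9) = mex{0,0,0,0} = 1
G(10) = mex{1,1,1,1,0} = 2
G(11) = mex{2,0,0,0,1} = 3
G(12) = mex{3,1,1,1,0} = 2
G(13) = mex{2,0,0,0,1} = 3
G(14) = mex{3,1,1,1,0} = 2
G(15) = mex{2,2,0,0,1} = 3
P-positions are exactly the n with G(n) = 0.

0, 2, 4, 6, 8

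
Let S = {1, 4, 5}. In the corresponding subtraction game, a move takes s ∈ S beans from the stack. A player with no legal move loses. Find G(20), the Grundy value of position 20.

G(0) = 0
G(1) = mex{0} = 1
G(2) = mex{1} = 0
G(3) = mex{0} = 1
G(4) = mex{1,0} = 2
G(5) = mex{2,1,0} = 3
G(6) = mex{3,0,1} = 2
G(7) = mex{2,1,0} = 3
G(8) = mex{3,2,1} = 0
G(9) = mex{0,3,2} = 1
G(10) = mex{1,2,3} = 0
G(11) = mex{0,3,2} = 1
G(12) = mex{1,0,3} = 2
G(13) = mex{2,1,0} = 3
G(14) = mex{3,0,1} = 2
G(15) = mex{2,1,0} = 3
G(16) = mex{3,2,1} = 0
G(17) = mex{0,3,2} = 1
G(18) = mex{1,2,3} = 0
G(19) = mex{0,3,2} = 1
G(20) = mex{1,0,3} = 2

2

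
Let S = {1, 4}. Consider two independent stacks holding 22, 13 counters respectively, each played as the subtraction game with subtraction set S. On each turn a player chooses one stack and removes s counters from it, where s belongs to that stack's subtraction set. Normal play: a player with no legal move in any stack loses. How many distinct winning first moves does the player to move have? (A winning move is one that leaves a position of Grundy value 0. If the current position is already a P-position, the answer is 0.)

3

All stacks use S = {1, 4}:
G(0) = 0
G(1) = mex{0} = 1
G(2) = mex{1} = 0
G(3) = mex{0} = 1
G(4) = mex{1,0} = 2
G(5) = mex{2,1} = 0
G(6) = mex{0,0} = 1
G(7) = mex{1,1} = 0
G(8) = mex{0,2} = 1
G(9) = mex{1,0} = 2
G(10) = mex{2,1} = 0
G(11) = mex{0,0} = 1
G(12) = mex{1,1} = 0
G(13) = mex{0,2} = 1
G(14) = mex{1,0} = 2
G(15) = mex{2,1} = 0
G(16) = mex{0,0} = 1
G(17) = mex{1,1} = 0
G(18) = mex{0,2} = 1
G(19) = mex{1,0} = 2
G(20) = mex{2,1} = 0
G(21) = mex{0,0} = 1
G(22) = mex{1,1} = 0
Stack A: G(22) = 0.
Stack B: G(13) = 1.
Combined Grundy value = 0 ⊕ 1 = 1.
A winning move leaves total XOR = 0, i.e. changes one component's Grundy value g to g ⊕ X where X is the current total.
Stack A: need g' = 0⊕1 = 1. Options: 22−1→G=1, 22−4→G=1. Hits: 2.
Stack B: need g' = 1⊕1 = 0. Options: 13−1→G=0, 13−4→G=2. Hits: 1.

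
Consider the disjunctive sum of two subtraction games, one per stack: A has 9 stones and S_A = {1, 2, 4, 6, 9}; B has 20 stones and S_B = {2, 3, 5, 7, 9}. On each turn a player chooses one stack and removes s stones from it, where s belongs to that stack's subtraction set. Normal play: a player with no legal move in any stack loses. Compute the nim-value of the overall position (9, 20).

Stack A, S = {1, 2, 4, 6, 9}:
G(0) = 0
G(1) = mex{0} = 1
G(2) = mex{1,0} = 2
G(3) = mex{2,1} = 0
G(4) = mex{0,2,0} = 1
G(5) = mex{1,0,1} = 2
G(6) = mex{2,1,2,0} = 3
G(7) = mex{3,2,0,1} = 4
G(8) = mex{4,3,1,2} = 0
G(9) = mex{0,4,2,0,0} = 1
G_A(9) = 1.
Stack B, S = {2, 3, 5, 7, 9}:
n :  0  1  2  3  4  5  6  7  8  9 10 11 12 13 14 15 16 17 18 19 20
G :  0  0  1  1  2  2  3  3  4  4  5  0  0  1  1  2  2  3  3  4  4
G_B(20) = 4.
Combined Grundy value = 1 ⊕ 4 = 5.

5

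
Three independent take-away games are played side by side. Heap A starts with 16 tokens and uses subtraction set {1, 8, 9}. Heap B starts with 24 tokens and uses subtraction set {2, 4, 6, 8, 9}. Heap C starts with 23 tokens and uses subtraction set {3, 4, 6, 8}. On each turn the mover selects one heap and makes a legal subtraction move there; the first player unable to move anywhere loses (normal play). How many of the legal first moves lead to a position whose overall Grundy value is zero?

3

Heap A, S = {1, 8, 9}:
G(0) = 0
G(1) = mex{0} = 1
G(2) = mex{1} = 0
G(3) = mex{0} = 1
G(4) = mex{1} = 0
G(5) = mex{0} = 1
G(6) = mex{1} = 0
G(7) = mex{0} = 1
G(8) = mex{1,0} = 2
G(9) = mex{2,1,0} = 3
G(10) = mex{3,0,1} = 2
G(11) = mex{2,1,0} = 3
G(12) = mex{3,0,1} = 2
G(13) = mex{2,1,0} = 3
G(14) = mex{3,0,1} = 2
G(15) = mex{2,1,0} = 3
G(16) = mex{3,2,1} = 0
G_A(16) = 0.
Heap B, S = {2, 4, 6, 8, 9}:
G(0) = 0
G(1) = mex{} = 0
G(2) = mex{0} = 1
G(3) = mex{0} = 1
G(4) = mex{1,0} = 2
G(5) = mex{1,0} = 2
G(6) = mex{2,1,0} = 3
G(7) = mex{2,1,0} = 3
G(8) = mex{3,2,1,0} = 4
G(9) = mex{3,2,1,0,0} = 4
G(10) = mex{4,3,2,1,0} = 5
G(11) = mex{4,3,2,1,1} = 0
G(12) = mex{5,4,3,2,1} = 0
G(13) = mex{0,4,3,2,2} = 1
G(14) = mex{0,5,4,3,2} = 1
G(15) = mex{1,0,4,3,3} = 2
G(16) = mex{1,0,5,4,3} = 2
G(17) = mex{2,1,0,4,4} = 3
G(18) = mex{2,1,0,5,4} = 3
G(19) = mex{3,2,1,0,5} = 4
G(20) = mex{3,2,1,0,0} = 4
G(21) = mex{4,3,2,1,0} = 5
G(22) = mex{4,3,2,1,1} = 0
G(23) = mex{5,4,3,2,1} = 0
G(24) = mex{0,4,3,2,2} = 1
G_B(24) = 1.
Heap C, S = {3, 4, 6, 8}:
n :  0  1  2  3  4  5  6  7  8  9 10 11 12 13 14 15 16 17 18 19 20 21 22 23
G :  0  0  0  1  1  1  2  2  2  3  3  0  0  0  1  1  1  2  2  2  3  3  0  0
G_C(23) = 0.
Combined Grundy value = 0 ⊕ 1 ⊕ 0 = 1.
A winning move leaves total XOR = 0, i.e. changes one component's Grundy value g to g ⊕ X where X is the current total.
Heap A: need g' = 0⊕1 = 1. Options: 16−1→G=3, 16−8→G=2, 16−9→G=1. Hits: 1.
Heap B: need g' = 1⊕1 = 0. Options: 24−2→G=0, 24−4→G=4, 24−6→G=3, 24−8→G=2, 24−9→G=2. Hits: 1.
Heap C: need g' = 0⊕1 = 1. Options: 23−3→G=3, 23−4→G=2, 23−6→G=2, 23−8→G=1. Hits: 1.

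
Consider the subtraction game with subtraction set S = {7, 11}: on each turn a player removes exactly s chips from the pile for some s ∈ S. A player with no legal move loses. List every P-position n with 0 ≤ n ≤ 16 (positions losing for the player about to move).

n :  0  1  2  3  4  5  6  7  8  9 10 11 12 13 14 15 16
G :  0  0  0  0  0  0  0  1  1  1  1  1  1  1  2  2  2
P-positions are exactly the n with G(n) = 0.

0, 1, 2, 3, 4, 5, 6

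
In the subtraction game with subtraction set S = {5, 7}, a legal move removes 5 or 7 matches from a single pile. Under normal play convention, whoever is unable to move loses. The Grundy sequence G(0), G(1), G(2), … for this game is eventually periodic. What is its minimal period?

G(0) = 0
G(1) = mex{} = 0
G(2) = mex{} = 0
G(3) = mex{} = 0
G(4) = mex{} = 0
G(5) = mex{0} = 1
G(6) = mex{0} = 1
G(7) = mex{0,0} = 1
G(8) = mex{0,0} = 1
G(9) = mex{0,0} = 1
G(10) = mex{1,0} = 2
G(11) = mex{1,0} = 2
G(12) = mex{1,1} = 0
G(13) = mex{1,1} = 0
G(14) = mex{1,1} = 0
G(15) = mex{2,1} = 0
G(16) = mex{2,1} = 0
G(17) = mex{0,2} = 1
G(18) = mex{0,2} = 1
G(19) = mex{0,0} = 1
G(20) = mex{0,0} = 1
G(21) = mex{0,0} = 1
G(22) = mex{1,0} = 2
G(23) = mex{1,0} = 2
G(24) = mex{1,1} = 0
G(25) = mex{1,1} = 0
G(n+12) = G(n) holds for n = 0,…,6 (a full window of length max(S) = 7), so the sequence is purely periodic with period 12.

12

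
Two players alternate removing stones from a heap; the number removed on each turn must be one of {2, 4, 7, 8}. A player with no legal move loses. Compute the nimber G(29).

3

G(0) = 0
G(1) = mex{} = 0
G(2) = mex{0} = 1
G(3) = mex{0} = 1
G(4) = mex{1,0} = 2
G(5) = mex{1,0} = 2
G(6) = mex{2,1} = 0
G(7) = mex{2,1,0} = 3
G(8) = mex{0,2,0,0} = 1
G(9) = mex{3,2,1,0} = 4
G(10) = mex{1,0,1,1} = 2
G(11) = mex{4,3,2,1} = 0
G(12) = mex{2,1,2,2} = 0
G(13) = mex{0,4,0,2} = 1
G(14) = mex{0,2,3,0} = 1
G(15) = mex{1,0,1,3} = 2
G(16) = mex{1,0,4,1} = 2
G(17) = mex{2,1,2,4} = 0
G(18) = mex{2,1,0,2} = 3
G(19) = mex{0,2,0,0} = 1
G(20) = mex{3,2,1,0} = 4
G(21) = mex{1,0,1,1} = 2
G(22) = mex{4,3,2,1} = 0
G(23) = mex{2,1,2,2} = 0
G(24) = mex{0,4,0,2} = 1
G(25) = mex{0,2,3,0} = 1
G(26) = mex{1,0,1,3} = 2
G(27) = mex{1,0,4,1} = 2
G(28) = mex{2,1,2,4} = 0
G(29) = mex{2,1,0,2} = 3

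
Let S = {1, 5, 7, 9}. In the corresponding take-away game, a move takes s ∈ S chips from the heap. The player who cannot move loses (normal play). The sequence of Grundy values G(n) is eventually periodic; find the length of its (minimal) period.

2

n :  0  1  2  3  4  5  6  7  8  9 10 11 12 13 14
G :  0  1  0  1  0  1  0  1  0  1  0  1  0  1  0
G(n+2) = G(n) holds for n = 0,…,8 (a full window of length max(S) = 9), so the sequence is purely periodic with period 2.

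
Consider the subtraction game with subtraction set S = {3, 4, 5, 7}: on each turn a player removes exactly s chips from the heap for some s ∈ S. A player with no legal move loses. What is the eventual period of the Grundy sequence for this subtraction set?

10

n :  0  1  2  3  4  5  6  7  8  9 10 11 12 13 14 15 16 17 18 19 20 21
G :  0  0  0  1  1  1  2  2  2  3  0  0  0  1  1  1  2  2  2  3  0  0
G(n+10) = G(n) holds for n = 0,…,6 (a full window of length max(S) = 7), so the sequence is purely periodic with period 10.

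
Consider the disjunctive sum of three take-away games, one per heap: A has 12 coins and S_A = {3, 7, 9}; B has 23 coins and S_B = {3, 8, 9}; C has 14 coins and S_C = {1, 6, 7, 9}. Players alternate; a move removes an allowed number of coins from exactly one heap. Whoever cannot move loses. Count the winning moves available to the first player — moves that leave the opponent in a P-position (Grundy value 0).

0

Heap A, S = {3, 7, 9}:
G(0) = 0
G(1) = mex{} = 0
G(2) = mex{} = 0
G(3) = mex{0} = 1
G(4) = mex{0} = 1
G(5) = mex{0} = 1
G(6) = mex{1} = 0
G(7) = mex{1,0} = 2
G(8) = mex{1,0} = 2
G(9) = mex{0,0,0} = 1
G(10) = mex{2,1,0} = 3
G(11) = mex{2,1,0} = 3
G(12) = mex{1,1,1} = 0
G_A(12) = 0.
Heap B, S = {3, 8, 9}:
n :  0  1  2  3  4  5  6  7  8  9 10 11 12 13 14 15 16 17 18 19 20 21 22 23
G :  0  0  0  1  1  1  0  0  2  1  1  3  0  0  2  1  1  0  0  0  1  1  1  0
G_B(23) = 0.
Heap C, S = {1, 6, 7, 9}:
n :  0  1  2  3  4  5  6  7  8  9 10 11 12 13 14
G :  0  1  0  1  0  1  2  3  2  3  2  3  0  1  0
G_C(14) = 0.
Combined Grundy value = 0 ⊕ 0 ⊕ 0 = 0.
A winning move leaves total XOR = 0, i.e. changes one component's Grundy value g to g ⊕ X where X is the current total.
Heap A: target g' = 0⊕0 = 0, but every legal move changes the Grundy value (mex property), so 0 moves.
Heap B: target g' = 0⊕0 = 0, but every legal move changes the Grundy value (mex property), so 0 moves.
Heap C: target g' = 0⊕0 = 0, but every legal move changes the Grundy value (mex property), so 0 moves.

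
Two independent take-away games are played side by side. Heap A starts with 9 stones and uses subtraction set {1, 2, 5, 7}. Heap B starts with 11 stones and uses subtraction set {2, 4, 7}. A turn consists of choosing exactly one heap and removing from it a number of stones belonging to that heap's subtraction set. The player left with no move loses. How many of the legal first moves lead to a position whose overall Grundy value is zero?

Heap A, S = {1, 2, 5, 7}:
G(0) = 0
G(1) = mex{0} = 1
G(2) = mex{1,0} = 2
G(3) = mex{2,1} = 0
G(4) = mex{0,2} = 1
G(5) = mex{1,0,0} = 2
G(6) = mex{2,1,1} = 0
G(7) = mex{0,2,2,0} = 1
G(8) = mex{1,0,0,1} = 2
G(9) = mex{2,1,1,2} = 0
G_A(9) = 0.
Heap B, S = {2, 4, 7}:
G(0) = 0
G(1) = mex{} = 0
G(2) = mex{0} = 1
G(3) = mex{0} = 1
G(4) = mex{1,0} = 2
G(5) = mex{1,0} = 2
G(6) = mex{2,1} = 0
G(7) = mex{2,1,0} = 3
G(8) = mex{0,2,0} = 1
G(9) = mex{3,2,1} = 0
G(10) = mex{1,0,1} = 2
G(11) = mex{0,3,2} = 1
G_B(11) = 1.
Combined Grundy value = 0 ⊕ 1 = 1.
A winning move leaves total XOR = 0, i.e. changes one component's Grundy value g to g ⊕ X where X is the current total.
Heap A: need g' = 0⊕1 = 1. Options: 9−1→G=2, 9−2→G=1, 9−5→G=1, 9−7→G=2. Hits: 2.
Heap B: need g' = 1⊕1 = 0. Options: 11−2→G=0, 11−4→G=3, 11−7→G=2. Hits: 1.

3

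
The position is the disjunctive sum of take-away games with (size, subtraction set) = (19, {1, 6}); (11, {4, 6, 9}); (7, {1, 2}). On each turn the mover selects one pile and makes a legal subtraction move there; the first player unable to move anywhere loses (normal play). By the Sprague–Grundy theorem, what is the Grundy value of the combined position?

2

Pile A, S = {1, 6}:
n :  0  1  2  3  4  5  6  7  8  9 10 11 12 13 14 15 16 17 18 19
G :  0  1  0  1  0  1  2  0  1  0  1  0  1  2  0  1  0  1  0  1
G_A(19) = 1.
Pile B, S = {4, 6, 9}:
n :  0  1  2  3  4  5  6  7  8  9 10 11
G :  0  0  0  0  1  1  1  1  2  2  2  2
G_B(11) = 2.
Pile C, S = {1, 2}:
G(0) = 0
G(1) = mex{0} = 1
G(2) = mex{1,0} = 2
G(3) = mex{2,1} = 0
G(4) = mex{0,2} = 1
G(5) = mex{1,0} = 2
G(6) = mex{2,1} = 0
G(7) = mex{0,2} = 1
G_C(7) = 1.
Combined Grundy value = 1 ⊕ 2 ⊕ 1 = 2.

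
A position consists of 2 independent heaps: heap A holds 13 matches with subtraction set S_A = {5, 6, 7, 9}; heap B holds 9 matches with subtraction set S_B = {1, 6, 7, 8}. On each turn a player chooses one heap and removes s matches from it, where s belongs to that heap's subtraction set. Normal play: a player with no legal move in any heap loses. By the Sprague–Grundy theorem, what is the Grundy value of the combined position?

Heap A, S = {5, 6, 7, 9}:
n :  0  1  2  3  4  5  6  7  8  9 10 11 12 13
G :  0  0  0  0  0  1  1  1  1  1  2  2  2  2
G_A(13) = 2.
Heap B, S = {1, 6, 7, 8}:
G(0) = 0
G(1) = mex{0} = 1
G(2) = mex{1} = 0
G(3) = mex{0} = 1
G(4) = mex{1} = 0
G(5) = mex{0} = 1
G(6) = mex{1,0} = 2
G(7) = mex{2,1,0} = 3
G(8) = mex{3,0,1,0} = 2
G(9) = mex{2,1,0,1} = 3
G_B(9) = 3.
Combined Grundy value = 2 ⊕ 3 = 1.

1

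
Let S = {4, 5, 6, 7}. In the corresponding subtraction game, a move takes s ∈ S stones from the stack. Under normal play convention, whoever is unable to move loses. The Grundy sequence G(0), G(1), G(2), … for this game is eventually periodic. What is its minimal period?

G(0) = 0
G(1) = mex{} = 0
G(2) = mex{} = 0
G(3) = mex{} = 0
G(4) = mex{0} = 1
G(5) = mex{0,0} = 1
G(6) = mex{0,0,0} = 1
G(7) = mex{0,0,0,0} = 1
G(8) = mex{1,0,0,0} = 2
G(9) = mex{1,1,0,0} = 2
G(10) = mex{1,1,1,0} = 2
G(11) = mex{1,1,1,1} = 0
G(12) = mex{2,1,1,1} = 0
G(13) = mex{2,2,1,1} = 0
G(14) = mex{2,2,2,1} = 0
G(15) = mex{0,2,2,2} = 1
G(16) = mex{0,0,2,2} = 1
G(17) = mex{0,0,0,2} = 1
G(18) = mex{0,0,0,0} = 1
G(19) = mex{1,0,0,0} = 2
G(20) = mex{1,1,0,0} = 2
G(21) = mex{1,1,1,0} = 2
G(22) = mex{1,1,1,1} = 0
G(23) = mex{2,1,1,1} = 0
G(n+11) = G(n) holds for n = 0,…,6 (a full window of length max(S) = 7), so the sequence is purely periodic with period 11.

11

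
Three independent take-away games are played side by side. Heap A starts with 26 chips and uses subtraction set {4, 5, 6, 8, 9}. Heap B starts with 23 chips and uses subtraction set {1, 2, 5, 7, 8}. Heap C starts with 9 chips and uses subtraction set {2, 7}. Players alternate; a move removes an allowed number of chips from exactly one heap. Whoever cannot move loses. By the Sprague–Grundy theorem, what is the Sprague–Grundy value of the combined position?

2

Heap A, S = {4, 5, 6, 8, 9}:
G(0) = 0
G(1) = mex{} = 0
G(2) = mex{} = 0
G(3) = mex{} = 0
G(4) = mex{0} = 1
G(5) = mex{0,0} = 1
G(6) = mex{0,0,0} = 1
G(7) = mex{0,0,0} = 1
G(8) = mex{1,0,0,0} = 2
G(9) = mex{1,1,0,0,0} = 2
G(10) = mex{1,1,1,0,0} = 2
G(11) = mex{1,1,1,0,0} = 2
G(12) = mex{2,1,1,1,0} = 3
G(13) = mex{2,2,1,1,1} = 0
G(14) = mex{2,2,2,1,1} = 0
G(15) = mex{2,2,2,1,1} = 0
G(16) = mex{3,2,2,2,1} = 0
G(17) = mex{0,3,2,2,2} = 1
G(18) = mex{0,0,3,2,2} = 1
G(19) = mex{0,0,0,2,2} = 1
G(20) = mex{0,0,0,3,2} = 1
G(21) = mex{1,0,0,0,3} = 2
G(22) = mex{1,1,0,0,0} = 2
G(23) = mex{1,1,1,0,0} = 2
G(24) = mex{1,1,1,0,0} = 2
G(25) = mex{2,1,1,1,0} = 3
G(26) = mex{2,2,1,1,1} = 0
G_A(26) = 0.
Heap B, S = {1, 2, 5, 7, 8}:
G(0) = 0
G(1) = mex{0} = 1
G(2) = mex{1,0} = 2
G(3) = mex{2,1} = 0
G(4) = mex{0,2} = 1
G(5) = mex{1,0,0} = 2
G(6) = mex{2,1,1} = 0
G(7) = mex{0,2,2,0} = 1
G(8) = mex{1,0,0,1,0} = 2
G(9) = mex{2,1,1,2,1} = 0
G(10) = mex{0,2,2,0,2} = 1
G(11) = mex{1,0,0,1,0} = 2
G(12) = mex{2,1,1,2,1} = 0
G(13) = mex{0,2,2,0,2} = 1
G(14) = mex{1,0,0,1,0} = 2
G(15) = mex{2,1,1,2,1} = 0
G(16) = mex{0,2,2,0,2} = 1
G(17) = mex{1,0,0,1,0} = 2
G(18) = mex{2,1,1,2,1} = 0
G(19) = mex{0,2,2,0,2} = 1
G(20) = mex{1,0,0,1,0} = 2
G(21) = mex{2,1,1,2,1} = 0
G(22) = mex{0,2,2,0,2} = 1
G(23) = mex{1,0,0,1,0} = 2
G_B(23) = 2.
Heap C, S = {2, 7}:
n : 0 1 2 3 4 5 6 7 8 9
G : 0 0 1 1 0 0 1 1 2 0
G_C(9) = 0.
Combined Grundy value = 0 ⊕ 2 ⊕ 0 = 2.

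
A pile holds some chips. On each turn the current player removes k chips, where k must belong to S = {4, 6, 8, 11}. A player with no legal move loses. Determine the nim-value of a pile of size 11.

2

G(0) = 0
G(1) = mex{} = 0
G(2) = mex{} = 0
G(3) = mex{} = 0
G(4) = mex{0} = 1
G(5) = mex{0} = 1
G(6) = mex{0,0} = 1
G(7) = mex{0,0} = 1
G(8) = mex{1,0,0} = 2
G(9) = mex{1,0,0} = 2
G(10) = mex{1,1,0} = 2
G(11) = mex{1,1,0,0} = 2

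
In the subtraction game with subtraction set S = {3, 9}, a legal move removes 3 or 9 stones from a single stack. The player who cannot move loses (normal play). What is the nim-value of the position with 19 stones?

0

n :  0  1  2  3  4  5  6  7  8  9 10 11 12 13 14 15 16 17 18 19
G :  0  0  0  1  1  1  0  0  0  1  1  1  0  0  0  1  1  1  0  0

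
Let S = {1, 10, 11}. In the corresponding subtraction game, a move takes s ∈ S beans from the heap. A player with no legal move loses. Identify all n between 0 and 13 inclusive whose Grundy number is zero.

0, 2, 4, 6, 8

n :  0  1  2  3  4  5  6  7  8  9 10 11 12 13
G :  0  1  0  1  0  1  0  1  0  1  2  3  2  3
P-positions are exactly the n with G(n) = 0.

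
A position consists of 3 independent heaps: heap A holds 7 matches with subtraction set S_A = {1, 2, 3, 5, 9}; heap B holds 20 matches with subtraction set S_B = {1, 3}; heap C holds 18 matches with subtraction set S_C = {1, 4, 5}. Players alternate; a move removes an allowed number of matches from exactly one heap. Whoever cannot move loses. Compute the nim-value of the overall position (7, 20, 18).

3

Heap A, S = {1, 2, 3, 5, 9}:
n : 0 1 2 3 4 5 6 7
G : 0 1 2 3 0 1 2 3
G_A(7) = 3.
Heap B, S = {1, 3}:
n :  0  1  2  3  4  5  6  7  8  9 10 11 12 13 14 15 16 17 18 19 20
G :  0  1  0  1  0  1  0  1  0  1  0  1  0  1  0  1  0  1  0  1  0
G_B(20) = 0.
Heap C, S = {1, 4, 5}:
n :  0  1  2  3  4  5  6  7  8  9 10 11 12 13 14 15 16 17 18
G :  0  1  0  1  2  3  2  3  0  1  0  1  2  3  2  3  0  1  0
G_C(18) = 0.
Combined Grundy value = 3 ⊕ 0 ⊕ 0 = 3.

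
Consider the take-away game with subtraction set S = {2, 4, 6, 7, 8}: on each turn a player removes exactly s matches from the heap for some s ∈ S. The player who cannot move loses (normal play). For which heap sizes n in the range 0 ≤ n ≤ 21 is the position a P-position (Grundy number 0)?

G(0) = 0
G(1) = mex{} = 0
G(2) = mex{0} = 1
G(3) = mex{0} = 1
G(4) = mex{1,0} = 2
G(5) = mex{1,0} = 2
G(6) = mex{2,1,0} = 3
G(7) = mex{2,1,0,0} = 3
G(8) = mex{3,2,1,0,0} = 4
G(9) = mex{3,2,1,1,0} = 4
G(10) = mex{4,3,2,1,1} = 0
G(11) = mex{4,3,2,2,1} = 0
G(12) = mex{0,4,3,2,2} = 1
G(13) = mex{0,4,3,3,2} = 1
G(14) = mex{1,0,4,3,3} = 2
G(15) = mex{1,0,4,4,3} = 2
G(16) = mex{2,1,0,4,4} = 3
G(17) = mex{2,1,0,0,4} = 3
G(18) = mex{3,2,1,0,0} = 4
G(19) = mex{3,2,1,1,0} = 4
G(20) = mex{4,3,2,1,1} = 0
G(21) = mex{4,3,2,2,1} = 0
P-positions are exactly the n with G(n) = 0.

0, 1, 10, 11, 20, 21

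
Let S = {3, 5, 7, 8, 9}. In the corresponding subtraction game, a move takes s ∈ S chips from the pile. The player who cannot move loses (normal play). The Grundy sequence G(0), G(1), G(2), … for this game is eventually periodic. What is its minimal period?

n :  0  1  2  3  4  5  6  7  8  9 10 11 12 13 14 15 16 17 18 19 20 21 22 23 24 25
G :  0  0  0  1  1  1  2  2  2  3  3  3  0  0  0  1  1  1  2  2  2  3  3  3  0  0
G(n+12) = G(n) holds for n = 0,…,8 (a full window of length max(S) = 9), so the sequence is purely periodic with period 12.

12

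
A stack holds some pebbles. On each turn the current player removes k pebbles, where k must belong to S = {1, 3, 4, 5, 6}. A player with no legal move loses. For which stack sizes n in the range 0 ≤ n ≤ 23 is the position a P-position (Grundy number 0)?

0, 2, 9, 11, 18, 20

n :  0  1  2  3  4  5  6  7  8  9 10 11 12 13 14 15 16 17 18 19 20 21 22 23
G :  0  1  0  1  2  3  2  3  4  0  1  0  1  2  3  2  3  4  0  1  0  1  2  3
P-positions are exactly the n with G(n) = 0.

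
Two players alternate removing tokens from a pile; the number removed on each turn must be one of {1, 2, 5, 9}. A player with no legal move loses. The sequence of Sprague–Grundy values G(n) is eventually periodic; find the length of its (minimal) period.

10

n :  0  1  2  3  4  5  6  7  8  9 10 11 12 13 14 15 16 17 18 19 20 21
G :  0  1  2  0  1  2  0  1  2  3  0  1  2  0  1  2  0  1  2  3  0  1
G(n+10) = G(n) holds for n = 0,…,8 (a full window of length max(S) = 9), so the sequence is purely periodic with period 10.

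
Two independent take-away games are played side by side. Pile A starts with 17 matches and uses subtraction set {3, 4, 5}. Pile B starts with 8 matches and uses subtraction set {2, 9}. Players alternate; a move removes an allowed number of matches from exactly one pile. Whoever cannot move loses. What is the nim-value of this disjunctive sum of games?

0

Pile A, S = {3, 4, 5}:
n :  0  1  2  3  4  5  6  7  8  9 10 11 12 13 14 15 16 17
G :  0  0  0  1  1  1  2  2  0  0  0  1  1  1  2  2  0  0
G_A(17) = 0.
Pile B, S = {2, 9}:
G(0) = 0
G(1) = mex{} = 0
G(2) = mex{0} = 1
G(3) = mex{0} = 1
G(4) = mex{1} = 0
G(5) = mex{1} = 0
G(6) = mex{0} = 1
G(7) = mex{0} = 1
G(8) = mex{1} = 0
G_B(8) = 0.
Combined Grundy value = 0 ⊕ 0 = 0.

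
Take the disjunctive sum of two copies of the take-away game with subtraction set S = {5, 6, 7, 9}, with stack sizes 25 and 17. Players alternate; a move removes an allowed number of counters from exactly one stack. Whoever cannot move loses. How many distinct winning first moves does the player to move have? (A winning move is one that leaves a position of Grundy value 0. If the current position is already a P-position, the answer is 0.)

5

All stacks use S = {5, 6, 7, 9}:
G(0) = 0
G(1) = mex{} = 0
G(2) = mex{} = 0
G(3) = mex{} = 0
G(4) = mex{} = 0
G(5) = mex{0} = 1
G(6) = mex{0,0} = 1
G(7) = mex{0,0,0} = 1
G(8) = mex{0,0,0} = 1
G(9) = mex{0,0,0,0} = 1
G(10) = mex{1,0,0,0} = 2
G(11) = mex{1,1,0,0} = 2
G(12) = mex{1,1,1,0} = 2
G(13) = mex{1,1,1,0} = 2
G(14) = mex{1,1,1,1} = 0
G(15) = mex{2,1,1,1} = 0
G(16) = mex{2,2,1,1} = 0
G(17) = mex{2,2,2,1} = 0
G(18) = mex{2,2,2,1} = 0
G(19) = mex{0,2,2,2} = 1
G(20) = mex{0,0,2,2} = 1
G(21) = mex{0,0,0,2} = 1
G(22) = mex{0,0,0,2} = 1
G(23) = mex{0,0,0,0} = 1
G(24) = mex{1,0,0,0} = 2
G(25) = mex{1,1,0,0} = 2
Stack A: G(25) = 2.
Stack B: G(17) = 0.
Combined Grundy value = 2 ⊕ 0 = 2.
A winning move leaves total XOR = 0, i.e. changes one component's Grundy value g to g ⊕ X where X is the current total.
Stack A: need g' = 2⊕2 = 0. Options: 25−5→G=1, 25−6→G=1, 25−7→G=0, 25−9→G=0. Hits: 2.
Stack B: need g' = 0⊕2 = 2. Options: 17−5→G=2, 17−6→G=2, 17−7→G=2, 17−9→G=1. Hits: 3.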